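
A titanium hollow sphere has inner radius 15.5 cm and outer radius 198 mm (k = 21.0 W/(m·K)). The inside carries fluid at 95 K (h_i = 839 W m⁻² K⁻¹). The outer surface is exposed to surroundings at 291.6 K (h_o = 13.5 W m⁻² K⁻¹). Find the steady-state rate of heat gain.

Resistance network (inner→outer):
  R_conv,in = 1/(4πr²h) = 1/(4π·0.155²·839) = 0.003948 K/W
  R_titanium = (1/0.155 − 1/0.198)/(4πk) = 1.401/(4π·21.0) = 0.005309 K/W
  R_conv,out = 1/(4πr²h) = 1/(4π·0.198²·13.5) = 0.1504 K/W
ΣR = 0.003948 + 0.005309 + 0.1504 = 0.1597 K/W
Q = ΔT/ΣR = (95 K − 291.6 K)/0.1597 = -1230 W
(Negative Q ⇒ heat flows inward; heat gain = 1230 W.)

Q = 1230 W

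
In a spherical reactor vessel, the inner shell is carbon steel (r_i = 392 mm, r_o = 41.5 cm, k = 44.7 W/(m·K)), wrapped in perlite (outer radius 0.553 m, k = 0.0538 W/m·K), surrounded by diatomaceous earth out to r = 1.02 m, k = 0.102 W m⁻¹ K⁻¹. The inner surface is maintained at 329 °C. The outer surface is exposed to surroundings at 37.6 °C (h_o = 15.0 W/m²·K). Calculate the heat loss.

Series thermal resistances, inner to outer:
  R_carbon steel = (1/0.392 − 1/0.415)/(4πk) = 0.1414/(4π·44.7) = 2.517×10^-4 K/W
  R_perlite = (1/0.415 − 1/0.553)/(4πk) = 0.6013/(4π·0.0538) = 0.8894 K/W
  R_diatomaceous earth = (1/0.553 − 1/1.02)/(4πk) = 0.8279/(4π·0.102) = 0.6459 K/W
  R_conv,out = 1/(4πr²h) = 1/(4π·1.02²·15.0) = 0.005099 K/W
ΣR = 2.517×10^-4 + 0.8894 + 0.6459 + 0.005099 = 1.541 K/W
Q = ΔT/ΣR = (329 °C − 37.6 °C)/1.541 = 189 W

Q = 189 W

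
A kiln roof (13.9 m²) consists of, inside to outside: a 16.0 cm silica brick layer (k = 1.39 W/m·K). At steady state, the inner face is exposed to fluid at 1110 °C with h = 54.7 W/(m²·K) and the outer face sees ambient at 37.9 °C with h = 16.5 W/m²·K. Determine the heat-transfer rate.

Q = 76.8 kW

Resistance network (inner→outer):
  R_conv,in = 1/(hA) = 1/(54.7·13.9) = 0.001315 K/W
  R_silica brick = L/(kA) = 0.160/(1.39·13.9) = 0.008281 K/W
  R_conv,out = 1/(hA) = 1/(16.5·13.9) = 0.004360 K/W
ΣR = 0.001315 + 0.008281 + 0.004360 = 0.01396 K/W
Q = ΔT/ΣR = (1110 °C − 37.9 °C)/0.01396 = 76800 W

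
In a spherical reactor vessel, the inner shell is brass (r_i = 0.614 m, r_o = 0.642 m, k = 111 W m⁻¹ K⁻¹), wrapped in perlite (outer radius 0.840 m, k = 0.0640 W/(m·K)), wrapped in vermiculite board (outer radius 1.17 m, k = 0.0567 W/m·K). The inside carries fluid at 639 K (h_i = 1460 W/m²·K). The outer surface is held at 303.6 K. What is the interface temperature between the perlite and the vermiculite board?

T = 474 K

Series thermal resistances, inner to outer:
  R_conv,in = 1/(4πr²h) = 1/(4π·0.614²·1460) = 1.446×10^-4 K/W
  R_brass = (1/0.614 − 1/0.642)/(4πk) = 0.07103/(4π·111) = 5.092×10^-5 K/W
  R_perlite = (1/0.642 − 1/0.840)/(4πk) = 0.3672/(4π·0.0640) = 0.4565 K/W
  R_vermiculite board = (1/0.840 − 1/1.17)/(4πk) = 0.3358/(4π·0.0567) = 0.4713 K/W
ΣR = 1.446×10^-4 + 5.092×10^-5 + 0.4565 + 0.4713 = 0.9280 K/W
Q = ΔT/ΣR = (639 K − 303.6 K)/0.9280 = 361.4 W
From the inner boundary to the perlite/vermiculite board interface, ΣR_partial = 0.4567 K/W.
T_interface = T_in − Q·ΣR_partial = 639 K − (361.4)(0.4567) = 474 K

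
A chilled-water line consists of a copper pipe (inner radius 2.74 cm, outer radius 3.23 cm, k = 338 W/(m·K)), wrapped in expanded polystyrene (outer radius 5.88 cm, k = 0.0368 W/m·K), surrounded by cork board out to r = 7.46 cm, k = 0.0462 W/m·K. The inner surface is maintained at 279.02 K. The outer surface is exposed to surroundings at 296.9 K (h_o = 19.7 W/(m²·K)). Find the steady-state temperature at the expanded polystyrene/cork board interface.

Resistance network (inner→outer):
  R'_copper = ln(0.0323/0.0274)/(2πk) = 0.1645/(2π·338) = 7.747×10^-5 m·K/W
  R'_expanded polystyrene = ln(0.0588/0.0323)/(2πk) = 0.5991/(2π·0.0368) = 2.591 m·K/W
  R'_cork board = ln(0.0746/0.0588)/(2πk) = 0.2380/(2π·0.0462) = 0.8199 m·K/W
  R'_conv,out = 1/(2πr h) = 1/(2π·0.0746·19.7) = 0.1083 m·K/W
ΣR = 7.747×10^-5 + 2.591 + 0.8199 + 0.1083 = 3.519 m·K/W
Q' = ΔT/ΣR = (279.02 K − 296.9 K)/3.519 = -5.081 W/m
From the inner boundary to the expanded polystyrene/cork board interface, ΣR_partial = 2.591 m·K/W.
T_interface = T_in − Q'·ΣR_partial = 279.02 K − (-5.081)(2.591) = 292.2 K

T = 292.2 K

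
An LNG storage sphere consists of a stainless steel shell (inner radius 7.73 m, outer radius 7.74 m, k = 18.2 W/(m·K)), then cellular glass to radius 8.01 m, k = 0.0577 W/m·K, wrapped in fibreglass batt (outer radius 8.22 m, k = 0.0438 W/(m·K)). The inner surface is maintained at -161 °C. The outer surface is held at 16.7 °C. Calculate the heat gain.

Q = 15.1 kW

Treat each layer as a resistance in series:
  R_stainless steel = (1/7.73 − 1/7.74)/(4πk) = 1.671×10^-4/(4π·18.2) = 7.308×10^-7 K/W
  R_cellular glass = (1/7.74 − 1/8.01)/(4πk) = 0.004355/(4π·0.0577) = 0.006006 K/W
  R_fibreglass batt = (1/8.01 − 1/8.22)/(4πk) = 0.003189/(4π·0.0438) = 0.005795 K/W
ΣR = 7.308×10^-7 + 0.006006 + 0.005795 = 0.01180 K/W
Q = ΔT/ΣR = (-161 °C − 16.7 °C)/0.01180 = -15100 W
(Negative Q ⇒ heat flows inward; heat gain = 15100 W.)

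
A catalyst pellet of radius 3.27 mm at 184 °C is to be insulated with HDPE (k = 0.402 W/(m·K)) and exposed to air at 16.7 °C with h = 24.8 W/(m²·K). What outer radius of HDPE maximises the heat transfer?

r_cr = 3.24 cm

For a sphere, r_cr = 2k_ins/h = 2·0.402/24.8 = 0.0324 m = 3.24 cm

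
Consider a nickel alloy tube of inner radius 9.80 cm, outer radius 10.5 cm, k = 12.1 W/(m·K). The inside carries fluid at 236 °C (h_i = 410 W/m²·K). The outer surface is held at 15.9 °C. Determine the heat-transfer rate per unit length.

Resistance network (inner→outer):
  R'_conv,in = 1/(2πr h) = 1/(2π·0.0980·410) = 0.003961 m·K/W
  R'_nickel alloy = ln(0.105/0.0980)/(2πk) = 0.06899/(2π·12.1) = 9.075×10^-4 m·K/W
ΣR = 0.003961 + 9.075×10^-4 = 0.004869 m·K/W
Q' = ΔT/ΣR = (236 °C − 15.9 °C)/0.004869 = 45200 W/m

Q' = 45200 W/m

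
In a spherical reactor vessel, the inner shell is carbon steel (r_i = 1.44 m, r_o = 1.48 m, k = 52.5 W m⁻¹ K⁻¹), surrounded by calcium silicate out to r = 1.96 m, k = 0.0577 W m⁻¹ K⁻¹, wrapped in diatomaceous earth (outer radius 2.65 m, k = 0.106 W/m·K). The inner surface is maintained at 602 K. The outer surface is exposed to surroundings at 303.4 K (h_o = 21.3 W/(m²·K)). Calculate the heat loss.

Q = 909 W

Series thermal resistances, inner to outer:
  R_carbon steel = (1/1.44 − 1/1.48)/(4πk) = 0.01877/(4π·52.5) = 2.845×10^-5 K/W
  R_calcium silicate = (1/1.48 − 1/1.96)/(4πk) = 0.1655/(4π·0.0577) = 0.2282 K/W
  R_diatomaceous earth = (1/1.96 − 1/2.65)/(4πk) = 0.1328/(4π·0.106) = 0.09973 K/W
  R_conv,out = 1/(4πr²h) = 1/(4π·2.65²·21.3) = 5.320×10^-4 K/W
ΣR = 2.845×10^-5 + 0.2282 + 0.09973 + 5.320×10^-4 = 0.3285 K/W
Q = ΔT/ΣR = (602 K − 303.4 K)/0.3285 = 909 W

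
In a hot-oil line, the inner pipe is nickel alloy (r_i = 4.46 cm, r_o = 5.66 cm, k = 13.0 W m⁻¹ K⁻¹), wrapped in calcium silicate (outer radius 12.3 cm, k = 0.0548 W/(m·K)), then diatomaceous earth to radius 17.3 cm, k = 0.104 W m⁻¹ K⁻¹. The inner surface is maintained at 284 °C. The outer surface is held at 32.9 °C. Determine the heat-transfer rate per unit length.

Series thermal resistances, inner to outer:
  R'_nickel alloy = ln(0.0566/0.0446)/(2πk) = 0.2383/(2π·13.0) = 0.002917 m·K/W
  R'_calcium silicate = ln(0.123/0.0566)/(2πk) = 0.7762/(2π·0.0548) = 2.254 m·K/W
  R'_diatomaceous earth = ln(0.173/0.123)/(2πk) = 0.3411/(2π·0.104) = 0.5220 m·K/W
ΣR = 0.002917 + 2.254 + 0.5220 = 2.779 m·K/W
Q' = ΔT/ΣR = (284 °C − 32.9 °C)/2.779 = 90.4 W/m

Q' = 90.4 W/m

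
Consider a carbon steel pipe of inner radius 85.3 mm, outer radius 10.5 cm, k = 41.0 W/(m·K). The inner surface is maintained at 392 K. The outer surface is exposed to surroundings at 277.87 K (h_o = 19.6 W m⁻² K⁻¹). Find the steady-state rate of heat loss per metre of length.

Resistance network (inner→outer):
  R'_carbon steel = ln(0.105/0.0853)/(2πk) = 0.2078/(2π·41.0) = 8.066×10^-4 m·K/W
  R'_conv,out = 1/(2πr h) = 1/(2π·0.105·19.6) = 0.07733 m·K/W
ΣR = 8.066×10^-4 + 0.07733 = 0.07814 m·K/W
Q' = ΔT/ΣR = (392 K − 277.87 K)/0.07814 = 1460 W/m

Q' = 1460 W/m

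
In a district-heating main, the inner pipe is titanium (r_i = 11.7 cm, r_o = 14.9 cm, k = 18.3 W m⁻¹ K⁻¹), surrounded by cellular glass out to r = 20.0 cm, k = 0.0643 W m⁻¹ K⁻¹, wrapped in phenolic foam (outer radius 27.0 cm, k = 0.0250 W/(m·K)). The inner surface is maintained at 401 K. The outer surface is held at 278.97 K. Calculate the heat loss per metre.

Q' = 46.2 W/m

Resistance network (inner→outer):
  R'_titanium = ln(0.149/0.117)/(2πk) = 0.2418/(2π·18.3) = 0.002103 m·K/W
  R'_cellular glass = ln(0.200/0.149)/(2πk) = 0.2944/(2π·0.0643) = 0.7286 m·K/W
  R'_phenolic foam = ln(0.270/0.200)/(2πk) = 0.3001/(2π·0.0250) = 1.911 m·K/W
ΣR = 0.002103 + 0.7286 + 1.911 = 2.642 m·K/W
Q' = ΔT/ΣR = (401 K − 278.97 K)/2.642 = 46.2 W/m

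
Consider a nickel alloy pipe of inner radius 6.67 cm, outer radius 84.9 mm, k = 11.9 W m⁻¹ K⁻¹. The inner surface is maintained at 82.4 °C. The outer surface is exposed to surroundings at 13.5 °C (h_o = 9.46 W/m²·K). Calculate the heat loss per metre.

Q' = 342 W/m

Series thermal resistances, inner to outer:
  R'_nickel alloy = ln(0.0849/0.0667)/(2πk) = 0.2413/(2π·11.9) = 0.003227 m·K/W
  R'_conv,out = 1/(2πr h) = 1/(2π·0.0849·9.46) = 0.1982 m·K/W
ΣR = 0.003227 + 0.1982 = 0.2014 m·K/W
Q' = ΔT/ΣR = (82.4 °C − 13.5 °C)/0.2014 = 342 W/m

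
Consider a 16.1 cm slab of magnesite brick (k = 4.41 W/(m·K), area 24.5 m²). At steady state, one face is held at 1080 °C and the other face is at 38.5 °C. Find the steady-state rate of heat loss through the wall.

Q = 6.99×10^5 W

Q = kA·ΔT/L = 4.41 × 24.5 × |1080 °C − 38.5 °C| / 0.161 = 6.99×10^5 W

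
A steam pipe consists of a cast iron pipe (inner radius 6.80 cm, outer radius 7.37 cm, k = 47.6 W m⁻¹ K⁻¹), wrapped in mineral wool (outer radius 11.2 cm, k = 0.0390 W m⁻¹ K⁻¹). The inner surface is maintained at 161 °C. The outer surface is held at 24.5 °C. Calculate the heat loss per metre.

Q' = 79.9 W/m

Series thermal resistances, inner to outer:
  R'_cast iron = ln(0.0737/0.0680)/(2πk) = 0.08050/(2π·47.6) = 2.691×10^-4 m·K/W
  R'_mineral wool = ln(0.112/0.0737)/(2πk) = 0.4185/(2π·0.0390) = 1.708 m·K/W
ΣR = 2.691×10^-4 + 1.708 = 1.708 m·K/W
Q' = ΔT/ΣR = (161 °C − 24.5 °C)/1.708 = 79.9 W/m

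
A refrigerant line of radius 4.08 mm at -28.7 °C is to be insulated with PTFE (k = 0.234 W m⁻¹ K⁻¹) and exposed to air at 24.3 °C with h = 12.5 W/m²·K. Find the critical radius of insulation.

r_cr = 1.87 cm

For a cylinder, r_cr = k_ins/h = 0.234/12.5 = 0.0187 m = 1.87 cm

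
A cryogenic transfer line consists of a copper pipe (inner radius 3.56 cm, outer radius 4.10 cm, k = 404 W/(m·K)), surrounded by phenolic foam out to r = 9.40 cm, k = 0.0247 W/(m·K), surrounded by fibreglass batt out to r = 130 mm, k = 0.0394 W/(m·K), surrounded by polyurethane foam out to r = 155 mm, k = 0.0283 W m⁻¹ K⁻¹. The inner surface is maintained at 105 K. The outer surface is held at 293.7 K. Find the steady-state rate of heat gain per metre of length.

Q' = 24.7 W/m

Resistance network (inner→outer):
  R'_copper = ln(0.0410/0.0356)/(2πk) = 0.1412/(2π·404) = 5.564×10^-5 m·K/W
  R'_phenolic foam = ln(0.0940/0.0410)/(2πk) = 0.8297/(2π·0.0247) = 5.346 m·K/W
  R'_fibreglass batt = ln(0.130/0.0940)/(2πk) = 0.3242/(2π·0.0394) = 1.310 m·K/W
  R'_polyurethane foam = ln(0.155/0.130)/(2πk) = 0.1759/(2π·0.0283) = 0.9892 m·K/W
ΣR = 5.564×10^-5 + 5.346 + 1.310 + 0.9892 = 7.645 m·K/W
Q' = ΔT/ΣR = (105 K − 293.7 K)/7.645 = -24.7 W/m
(Negative Q' ⇒ heat flows inward; heat gain = 24.7 W/m.)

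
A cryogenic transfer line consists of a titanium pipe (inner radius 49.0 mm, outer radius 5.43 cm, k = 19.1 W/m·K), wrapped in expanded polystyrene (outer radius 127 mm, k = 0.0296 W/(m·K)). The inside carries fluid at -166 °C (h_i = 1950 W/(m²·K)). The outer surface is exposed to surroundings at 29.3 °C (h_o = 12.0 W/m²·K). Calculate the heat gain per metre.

Treat each layer as a resistance in series:
  R'_conv,in = 1/(2πr h) = 1/(2π·0.0490·1950) = 0.001666 m·K/W
  R'_titanium = ln(0.0543/0.0490)/(2πk) = 0.1027/(2π·19.1) = 8.558×10^-4 m·K/W
  R'_expanded polystyrene = ln(0.127/0.0543)/(2πk) = 0.8497/(2π·0.0296) = 4.569 m·K/W
  R'_conv,out = 1/(2πr h) = 1/(2π·0.127·12.0) = 0.1044 m·K/W
ΣR = 0.001666 + 8.558×10^-4 + 4.569 + 0.1044 = 4.676 m·K/W
Q' = ΔT/ΣR = (-166 °C − 29.3 °C)/4.676 = -41.8 W/m
(Negative Q' ⇒ heat flows inward; heat gain = 41.8 W/m.)

Q' = 41.8 W/m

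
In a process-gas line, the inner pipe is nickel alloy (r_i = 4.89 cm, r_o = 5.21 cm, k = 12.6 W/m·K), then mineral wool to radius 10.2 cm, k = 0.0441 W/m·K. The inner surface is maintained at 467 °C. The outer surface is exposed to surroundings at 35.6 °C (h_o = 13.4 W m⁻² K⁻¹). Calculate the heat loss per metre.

Treat each layer as a resistance in series:
  R'_nickel alloy = ln(0.0521/0.0489)/(2πk) = 0.06339/(2π·12.6) = 8.007×10^-4 m·K/W
  R'_mineral wool = ln(0.102/0.0521)/(2πk) = 0.6718/(2π·0.0441) = 2.425 m·K/W
  R'_conv,out = 1/(2πr h) = 1/(2π·0.102·13.4) = 0.1164 m·K/W
ΣR = 8.007×10^-4 + 2.425 + 0.1164 = 2.542 m·K/W
Q' = ΔT/ΣR = (467 °C − 35.6 °C)/2.542 = 170 W/m

Q' = 170 W/m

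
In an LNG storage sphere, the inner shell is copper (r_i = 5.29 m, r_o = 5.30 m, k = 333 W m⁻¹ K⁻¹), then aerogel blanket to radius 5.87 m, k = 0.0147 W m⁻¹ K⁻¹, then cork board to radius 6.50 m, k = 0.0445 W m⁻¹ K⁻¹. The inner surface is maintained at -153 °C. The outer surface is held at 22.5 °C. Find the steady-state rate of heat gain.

Series thermal resistances, inner to outer:
  R_copper = (1/5.29 − 1/5.30)/(4πk) = 3.567×10^-4/(4π·333) = 8.523×10^-8 K/W
  R_aerogel blanket = (1/5.30 − 1/5.87)/(4πk) = 0.01832/(4π·0.0147) = 0.09918 K/W
  R_cork board = (1/5.87 − 1/6.50)/(4πk) = 0.01651/(4π·0.0445) = 0.02953 K/W
ΣR = 8.523×10^-8 + 0.09918 + 0.02953 = 0.1287 K/W
Q = ΔT/ΣR = (-153 °C − 22.5 °C)/0.1287 = -1360 W
(Negative Q ⇒ heat flows inward; heat gain = 1360 W.)

Q = 1360 W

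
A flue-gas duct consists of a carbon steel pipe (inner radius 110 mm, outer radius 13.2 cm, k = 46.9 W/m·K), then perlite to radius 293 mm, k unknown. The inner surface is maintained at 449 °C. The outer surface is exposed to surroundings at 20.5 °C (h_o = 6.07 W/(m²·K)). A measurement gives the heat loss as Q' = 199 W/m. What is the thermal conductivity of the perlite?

ΣR = ΔT/Q' = |449 − 20.5|/199 = 2.153 m·K/W
Known resistances:
  R'_carbon steel = ln(0.132/0.110)/(2πk) = 0.1823/(2π·46.9) = 6.187×10^-4 m·K/W
  R'_conv,out = 1/(2πr h) = 1/(2π·0.293·6.07) = 0.08949 m·K/W
R_perlite = ΣR − ΣR_known = 2.153 − 0.09011 = 2.063 m·K/W
ln(r₂/r₁)/(2πk) = 2.063 ⇒ k = 0.7974/(2π·2.063) = 0.0615 W/m·K

k = 0.0615 W/m·K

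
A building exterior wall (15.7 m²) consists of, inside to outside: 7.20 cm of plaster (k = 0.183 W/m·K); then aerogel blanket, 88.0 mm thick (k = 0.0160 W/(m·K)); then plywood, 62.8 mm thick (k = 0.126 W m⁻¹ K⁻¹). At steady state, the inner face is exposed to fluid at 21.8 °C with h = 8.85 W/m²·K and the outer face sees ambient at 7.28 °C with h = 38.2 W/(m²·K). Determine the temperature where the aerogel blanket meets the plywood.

T = 8.45 °C

Treat each layer as a resistance in series:
  R_conv,in = 1/(hA) = 1/(8.85·15.7) = 0.007197 K/W
  R_plaster = L/(kA) = 0.0720/(0.183·15.7) = 0.02506 K/W
  R_aerogel blanket = L/(kA) = 0.0880/(0.0160·15.7) = 0.3503 K/W
  R_plywood = L/(kA) = 0.0628/(0.126·15.7) = 0.03175 K/W
  R_conv,out = 1/(hA) = 1/(38.2·15.7) = 0.001667 K/W
ΣR = 0.007197 + 0.02506 + 0.3503 + 0.03175 + 0.001667 = 0.4160 K/W
Q = ΔT/ΣR = (21.8 °C − 7.28 °C)/0.4160 = 34.90 W
From the inner boundary to the aerogel blanket/plywood interface, ΣR_partial = 0.3826 K/W.
T_interface = T_in − Q·ΣR_partial = 21.8 °C − (34.90)(0.3826) = 8.45 °C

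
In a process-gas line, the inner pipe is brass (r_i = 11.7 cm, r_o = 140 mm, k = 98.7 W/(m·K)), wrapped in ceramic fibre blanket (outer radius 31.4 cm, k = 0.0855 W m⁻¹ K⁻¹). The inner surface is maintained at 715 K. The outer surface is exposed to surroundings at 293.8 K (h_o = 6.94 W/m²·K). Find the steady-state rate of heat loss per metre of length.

Treat each layer as a resistance in series:
  R'_brass = ln(0.140/0.117)/(2πk) = 0.1795/(2π·98.7) = 2.894×10^-4 m·K/W
  R'_ceramic fibre blanket = ln(0.314/0.140)/(2πk) = 0.8078/(2π·0.0855) = 1.504 m·K/W
  R'_conv,out = 1/(2πr h) = 1/(2π·0.314·6.94) = 0.07303 m·K/W
ΣR = 2.894×10^-4 + 1.504 + 0.07303 = 1.577 m·K/W
Q' = ΔT/ΣR = (715 K − 293.8 K)/1.577 = 267 W/m

Q' = 267 W/m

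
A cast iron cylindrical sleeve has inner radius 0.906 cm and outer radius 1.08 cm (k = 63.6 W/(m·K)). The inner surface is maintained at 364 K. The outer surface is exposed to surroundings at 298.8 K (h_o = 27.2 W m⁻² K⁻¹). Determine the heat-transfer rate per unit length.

Q' = 120 W/m

Series thermal resistances, inner to outer:
  R'_cast iron = ln(0.0108/0.00906)/(2πk) = 0.1757/(2π·63.6) = 4.396×10^-4 m·K/W
  R'_conv,out = 1/(2πr h) = 1/(2π·0.0108·27.2) = 0.5418 m·K/W
ΣR = 4.396×10^-4 + 0.5418 = 0.5422 m·K/W
Q' = ΔT/ΣR = (364 K − 298.8 K)/0.5422 = 120 W/m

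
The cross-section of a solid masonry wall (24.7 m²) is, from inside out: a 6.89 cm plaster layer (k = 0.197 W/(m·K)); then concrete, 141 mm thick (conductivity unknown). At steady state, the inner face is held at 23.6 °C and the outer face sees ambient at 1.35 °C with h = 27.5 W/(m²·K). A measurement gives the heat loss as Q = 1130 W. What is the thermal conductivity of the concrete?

ΣR = ΔT/Q = |23.6 − 1.35|/1130 = 0.01969 K/W
Known resistances:
  R_plaster = L/(kA) = 0.0689/(0.197·24.7) = 0.01416 K/W
  R_conv,out = 1/(hA) = 1/(27.5·24.7) = 0.001472 K/W
R_concrete = ΣR − ΣR_known = 0.01969 − 0.01563 = 0.004060 K/W
L/(kA) = 0.004060 ⇒ k = 0.141/(0.004060·24.7) = 1.41 W/m·K

k = 1.41 W/m·K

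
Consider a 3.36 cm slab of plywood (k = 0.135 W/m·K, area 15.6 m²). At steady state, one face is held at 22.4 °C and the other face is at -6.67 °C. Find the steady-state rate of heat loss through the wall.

Q = 1820 W

Q = kA·ΔT/L = 0.135 × 15.6 × |22.4 °C − -6.67 °C| / 0.0336 = 1820 W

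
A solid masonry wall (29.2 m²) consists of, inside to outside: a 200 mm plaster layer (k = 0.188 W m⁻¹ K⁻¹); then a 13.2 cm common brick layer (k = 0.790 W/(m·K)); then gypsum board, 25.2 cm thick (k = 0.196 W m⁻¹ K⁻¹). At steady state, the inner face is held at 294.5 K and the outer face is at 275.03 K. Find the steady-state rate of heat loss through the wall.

Treat each layer as a resistance in series:
  R_plaster = L/(kA) = 0.200/(0.188·29.2) = 0.03643 K/W
  R_common brick = L/(kA) = 0.132/(0.790·29.2) = 0.005722 K/W
  R_gypsum board = L/(kA) = 0.252/(0.196·29.2) = 0.04403 K/W
ΣR = 0.03643 + 0.005722 + 0.04403 = 0.08618 K/W
Q = ΔT/ΣR = (294.5 K − 275.03 K)/0.08618 = 226 W

Q = 226 W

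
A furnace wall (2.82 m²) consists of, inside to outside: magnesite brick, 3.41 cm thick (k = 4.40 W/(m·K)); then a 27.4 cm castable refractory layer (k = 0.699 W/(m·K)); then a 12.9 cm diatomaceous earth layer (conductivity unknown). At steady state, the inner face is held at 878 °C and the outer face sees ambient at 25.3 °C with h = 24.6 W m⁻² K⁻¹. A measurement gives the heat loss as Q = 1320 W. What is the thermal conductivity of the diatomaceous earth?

k = 0.0934 W/m·K

ΣR = ΔT/Q = |878 − 25.3|/1320 = 0.6460 K/W
Known resistances:
  R_magnesite brick = L/(kA) = 0.0341/(4.40·2.82) = 0.002748 K/W
  R_castable refractory = L/(kA) = 0.274/(0.699·2.82) = 0.1390 K/W
  R_conv,out = 1/(hA) = 1/(24.6·2.82) = 0.01442 K/W
R_diatomaceous earth = ΣR − ΣR_known = 0.6460 − 0.1562 = 0.4898 K/W
L/(kA) = 0.4898 ⇒ k = 0.129/(0.4898·2.82) = 0.0934 W/m·K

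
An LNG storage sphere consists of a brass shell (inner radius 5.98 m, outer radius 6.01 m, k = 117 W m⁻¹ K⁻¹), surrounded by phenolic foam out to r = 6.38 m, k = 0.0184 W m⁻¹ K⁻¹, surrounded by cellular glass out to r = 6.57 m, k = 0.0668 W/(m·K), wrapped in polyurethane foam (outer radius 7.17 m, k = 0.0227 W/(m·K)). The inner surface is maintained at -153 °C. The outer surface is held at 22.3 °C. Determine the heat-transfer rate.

Treat each layer as a resistance in series:
  R_brass = (1/5.98 − 1/6.01)/(4πk) = 8.347×10^-4/(4π·117) = 5.677×10^-7 K/W
  R_phenolic foam = (1/6.01 − 1/6.38)/(4πk) = 0.009650/(4π·0.0184) = 0.04173 K/W
  R_cellular glass = (1/6.38 − 1/6.57)/(4πk) = 0.004533/(4π·0.0668) = 0.005400 K/W
  R_polyurethane foam = (1/6.57 − 1/7.17)/(4πk) = 0.01274/(4π·0.0227) = 0.04465 K/W
ΣR = 5.677×10^-7 + 0.04173 + 0.005400 + 0.04465 = 0.09178 K/W
Q = ΔT/ΣR = (-153 °C − 22.3 °C)/0.09178 = -1910 W
(Negative Q ⇒ heat flows inward; heat gain = 1910 W.)

Q = 1910 W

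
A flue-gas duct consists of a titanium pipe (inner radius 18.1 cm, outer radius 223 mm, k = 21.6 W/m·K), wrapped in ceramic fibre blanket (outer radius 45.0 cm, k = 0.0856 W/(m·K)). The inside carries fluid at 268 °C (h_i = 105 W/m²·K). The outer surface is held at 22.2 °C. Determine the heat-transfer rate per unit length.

Series thermal resistances, inner to outer:
  R'_conv,in = 1/(2πr h) = 1/(2π·0.181·105) = 0.008374 m·K/W
  R'_titanium = ln(0.223/0.181)/(2πk) = 0.2087/(2π·21.6) = 0.001538 m·K/W
  R'_ceramic fibre blanket = ln(0.450/0.223)/(2πk) = 0.7021/(2π·0.0856) = 1.305 m·K/W
ΣR = 0.008374 + 0.001538 + 1.305 = 1.315 m·K/W
Q' = ΔT/ΣR = (268 °C − 22.2 °C)/1.315 = 187 W/m

Q' = 187 W/m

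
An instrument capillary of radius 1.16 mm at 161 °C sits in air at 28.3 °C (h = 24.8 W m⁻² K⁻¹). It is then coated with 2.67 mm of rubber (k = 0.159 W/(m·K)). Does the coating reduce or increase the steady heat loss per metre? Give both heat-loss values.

increases: 24.0 → 46.2 W/m

Critical radius for a cylinder: r_cr = k/h = 0.00641 m = 0.641 cm.
Outer radius after coating: r₂ = 0.00116 + 0.00267 = 0.00383 m.
Since r₁ < r_cr and r₂ ≤ r_cr, the coating moves toward the maximum at r_cr — heat loss rises.
Bare: R = 1/(2πr₁h) = 5.532 m·K/W; Q = 132.7/5.532 = 24.0 W/m.
Coated: R = R_cond + R_conv = 2.871 m·K/W; Q = 132.7/2.871 = 46.2 W/m.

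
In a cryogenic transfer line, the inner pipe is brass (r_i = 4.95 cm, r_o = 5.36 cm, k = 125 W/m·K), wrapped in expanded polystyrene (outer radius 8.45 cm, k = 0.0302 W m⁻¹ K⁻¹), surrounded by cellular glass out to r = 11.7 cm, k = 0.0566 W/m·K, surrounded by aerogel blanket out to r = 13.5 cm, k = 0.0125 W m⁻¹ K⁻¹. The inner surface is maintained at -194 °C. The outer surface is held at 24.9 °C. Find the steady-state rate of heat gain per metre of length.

Resistance network (inner→outer):
  R'_brass = ln(0.0536/0.0495)/(2πk) = 0.07958/(2π·125) = 1.013×10^-4 m·K/W
  R'_expanded polystyrene = ln(0.0845/0.0536)/(2πk) = 0.4552/(2π·0.0302) = 2.399 m·K/W
  R'_cellular glass = ln(0.117/0.0845)/(2πk) = 0.3254/(2π·0.0566) = 0.9151 m·K/W
  R'_aerogel blanket = ln(0.135/0.117)/(2πk) = 0.1431/(2π·0.0125) = 1.822 m·K/W
ΣR = 1.013×10^-4 + 2.399 + 0.9151 + 1.822 = 5.136 m·K/W
Q' = ΔT/ΣR = (-194 °C − 24.9 °C)/5.136 = -42.6 W/m
(Negative Q' ⇒ heat flows inward; heat gain = 42.6 W/m.)

Q' = 42.6 W/m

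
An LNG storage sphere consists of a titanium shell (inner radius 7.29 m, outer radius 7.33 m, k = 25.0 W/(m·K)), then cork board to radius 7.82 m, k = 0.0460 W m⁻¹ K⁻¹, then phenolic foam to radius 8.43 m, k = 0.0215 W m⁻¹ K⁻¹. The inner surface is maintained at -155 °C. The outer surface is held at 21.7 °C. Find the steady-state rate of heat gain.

Treat each layer as a resistance in series:
  R_titanium = (1/7.29 − 1/7.33)/(4πk) = 7.486×10^-4/(4π·25.0) = 2.383×10^-6 K/W
  R_cork board = (1/7.33 − 1/7.82)/(4πk) = 0.008548/(4π·0.0460) = 0.01479 K/W
  R_phenolic foam = (1/7.82 − 1/8.43)/(4πk) = 0.009253/(4π·0.0215) = 0.03425 K/W
ΣR = 2.383×10^-6 + 0.01479 + 0.03425 = 0.04904 K/W
Q = ΔT/ΣR = (-155 °C − 21.7 °C)/0.04904 = -3600 W
(Negative Q ⇒ heat flows inward; heat gain = 3600 W.)

Q = 3.60 kW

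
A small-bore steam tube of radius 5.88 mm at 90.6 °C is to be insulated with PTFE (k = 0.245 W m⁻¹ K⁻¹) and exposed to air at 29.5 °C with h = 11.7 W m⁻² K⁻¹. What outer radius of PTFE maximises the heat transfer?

r_cr = 2.09 cm

For a cylinder, r_cr = k_ins/h = 0.245/11.7 = 0.0209 m = 2.09 cm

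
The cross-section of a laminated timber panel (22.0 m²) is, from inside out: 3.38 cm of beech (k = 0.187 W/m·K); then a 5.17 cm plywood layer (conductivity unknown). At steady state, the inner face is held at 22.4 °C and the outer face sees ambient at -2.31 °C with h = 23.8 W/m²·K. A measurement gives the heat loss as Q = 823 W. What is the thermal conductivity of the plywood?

ΣR = ΔT/Q = |22.4 − -2.31|/823 = 0.03002 K/W
Known resistances:
  R_beech = L/(kA) = 0.0338/(0.187·22.0) = 0.008216 K/W
  R_conv,out = 1/(hA) = 1/(23.8·22.0) = 0.001910 K/W
R_plywood = ΣR − ΣR_known = 0.03002 − 0.01013 = 0.01989 K/W
L/(kA) = 0.01989 ⇒ k = 0.0517/(0.01989·22.0) = 0.118 W/m·K

k = 0.118 W/m·K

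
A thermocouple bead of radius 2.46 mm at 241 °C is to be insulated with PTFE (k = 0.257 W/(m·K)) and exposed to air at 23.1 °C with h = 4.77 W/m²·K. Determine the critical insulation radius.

r_cr = 10.8 cm

For a sphere, r_cr = 2k_ins/h = 2·0.257/4.77 = 0.108 m = 10.8 cm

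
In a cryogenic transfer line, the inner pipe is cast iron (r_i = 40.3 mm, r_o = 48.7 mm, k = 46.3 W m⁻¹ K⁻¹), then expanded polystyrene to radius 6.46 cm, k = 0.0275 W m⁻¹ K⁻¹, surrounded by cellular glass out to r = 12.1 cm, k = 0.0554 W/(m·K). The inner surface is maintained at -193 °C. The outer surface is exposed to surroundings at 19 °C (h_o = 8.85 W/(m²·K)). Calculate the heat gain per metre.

Treat each layer as a resistance in series:
  R'_cast iron = ln(0.0487/0.0403)/(2πk) = 0.1893/(2π·46.3) = 6.508×10^-4 m·K/W
  R'_expanded polystyrene = ln(0.0646/0.0487)/(2πk) = 0.2825/(2π·0.0275) = 1.635 m·K/W
  R'_cellular glass = ln(0.121/0.0646)/(2πk) = 0.6276/(2π·0.0554) = 1.803 m·K/W
  R'_conv,out = 1/(2πr h) = 1/(2π·0.121·8.85) = 0.1486 m·K/W
ΣR = 6.508×10^-4 + 1.635 + 1.803 + 0.1486 = 3.587 m·K/W
Q' = ΔT/ΣR = (-193 °C − 19 °C)/3.587 = -59.1 W/m
(Negative Q' ⇒ heat flows inward; heat gain = 59.1 W/m.)

Q' = 59.1 W/m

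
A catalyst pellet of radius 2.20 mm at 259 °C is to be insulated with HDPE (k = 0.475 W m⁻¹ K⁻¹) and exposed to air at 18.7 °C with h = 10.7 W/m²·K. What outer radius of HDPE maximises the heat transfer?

For a sphere, r_cr = 2k_ins/h = 2·0.475/10.7 = 0.0888 m = 8.88 cm

r_cr = 8.88 cm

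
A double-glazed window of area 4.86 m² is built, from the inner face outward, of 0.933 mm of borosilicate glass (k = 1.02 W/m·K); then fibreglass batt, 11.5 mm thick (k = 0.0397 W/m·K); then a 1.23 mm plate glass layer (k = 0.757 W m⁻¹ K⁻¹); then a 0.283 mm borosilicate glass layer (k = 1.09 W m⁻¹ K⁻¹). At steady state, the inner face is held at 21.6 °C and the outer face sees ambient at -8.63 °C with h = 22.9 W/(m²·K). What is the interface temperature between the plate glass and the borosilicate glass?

Series thermal resistances, inner to outer:
  R_borosilicate glass = L/(kA) = 9.33×10^-4/(1.02·4.86) = 1.882×10^-4 K/W
  R_fibreglass batt = L/(kA) = 0.0115/(0.0397·4.86) = 0.05960 K/W
  R_plate glass = L/(kA) = 0.00123/(0.757·4.86) = 3.343×10^-4 K/W
  R_borosilicate glass = L/(kA) = 2.83×10^-4/(1.09·4.86) = 5.342×10^-5 K/W
  R_conv,out = 1/(hA) = 1/(22.9·4.86) = 0.008985 K/W
ΣR = 1.882×10^-4 + 0.05960 + 3.343×10^-4 + 5.342×10^-5 + 0.008985 = 0.06916 K/W
Q = ΔT/ΣR = (21.6 °C − -8.63 °C)/0.06916 = 437.1 W
From the inner boundary to the plate glass/borosilicate glass interface, ΣR_partial = 0.06012 K/W.
T_interface = T_in − Q·ΣR_partial = 21.6 °C − (437.1)(0.06012) = -4.68 °C

T = -4.68 °C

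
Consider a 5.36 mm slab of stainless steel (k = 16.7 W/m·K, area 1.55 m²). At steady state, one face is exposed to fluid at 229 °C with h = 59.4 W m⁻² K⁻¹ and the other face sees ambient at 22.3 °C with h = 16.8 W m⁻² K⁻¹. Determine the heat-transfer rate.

Q = 4180 W

Treat each layer as a resistance in series:
  R_conv,in = 1/(hA) = 1/(59.4·1.55) = 0.01086 K/W
  R_stainless steel = L/(kA) = 0.00536/(16.7·1.55) = 2.071×10^-4 K/W
  R_conv,out = 1/(hA) = 1/(16.8·1.55) = 0.03840 K/W
ΣR = 0.01086 + 2.071×10^-4 + 0.03840 = 0.04947 K/W
Q = ΔT/ΣR = (229 °C − 22.3 °C)/0.04947 = 4180 W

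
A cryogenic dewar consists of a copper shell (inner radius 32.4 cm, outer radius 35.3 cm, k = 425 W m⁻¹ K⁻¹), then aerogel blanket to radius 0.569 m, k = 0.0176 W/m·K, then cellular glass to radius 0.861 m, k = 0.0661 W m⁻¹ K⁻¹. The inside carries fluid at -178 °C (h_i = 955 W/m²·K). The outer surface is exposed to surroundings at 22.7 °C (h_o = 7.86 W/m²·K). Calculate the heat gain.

Resistance network (inner→outer):
  R_conv,in = 1/(4πr²h) = 1/(4π·0.324²·955) = 7.938×10^-4 K/W
  R_copper = (1/0.324 − 1/0.353)/(4πk) = 0.2536/(4π·425) = 4.748×10^-5 K/W
  R_aerogel blanket = (1/0.353 − 1/0.569)/(4πk) = 1.075/(4π·0.0176) = 4.862 K/W
  R_cellular glass = (1/0.569 − 1/0.861)/(4πk) = 0.5960/(4π·0.0661) = 0.7176 K/W
  R_conv,out = 1/(4πr²h) = 1/(4π·0.861²·7.86) = 0.01366 K/W
ΣR = 7.938×10^-4 + 4.748×10^-5 + 4.862 + 0.7176 + 0.01366 = 5.594 K/W
Q = ΔT/ΣR = (-178 °C − 22.7 °C)/5.594 = -35.9 W
(Negative Q ⇒ heat flows inward; heat gain = 35.9 W.)

Q = 35.9 W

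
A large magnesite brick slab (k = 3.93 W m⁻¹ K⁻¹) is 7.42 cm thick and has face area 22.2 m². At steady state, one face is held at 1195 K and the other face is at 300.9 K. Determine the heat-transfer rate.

Q = kA·ΔT/L = 3.93 × 22.2 × |1195 K − 300.9 K| / 0.0742 = 1.05×10^6 W

Q = 1050 kW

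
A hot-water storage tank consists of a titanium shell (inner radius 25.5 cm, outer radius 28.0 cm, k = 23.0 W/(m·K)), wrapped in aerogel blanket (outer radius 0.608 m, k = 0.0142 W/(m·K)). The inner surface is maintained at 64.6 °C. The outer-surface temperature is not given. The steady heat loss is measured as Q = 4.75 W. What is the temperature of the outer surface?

Sum the resistances:
  R_titanium = (1/0.255 − 1/0.280)/(4πk) = 0.3501/(4π·23.0) = 0.001211 K/W
  R_aerogel blanket = (1/0.280 − 1/0.608)/(4πk) = 1.927/(4π·0.0142) = 10.80 K/W
ΣR = 10.80 K/W
ΔT = Q·ΣR = 4.75 × 10.80 = 51.30 K
Heat flows outward, so T_out = T_in − ΔT = 64.6 − 51.30 = 13.3 °C

T_out = 13.3 °C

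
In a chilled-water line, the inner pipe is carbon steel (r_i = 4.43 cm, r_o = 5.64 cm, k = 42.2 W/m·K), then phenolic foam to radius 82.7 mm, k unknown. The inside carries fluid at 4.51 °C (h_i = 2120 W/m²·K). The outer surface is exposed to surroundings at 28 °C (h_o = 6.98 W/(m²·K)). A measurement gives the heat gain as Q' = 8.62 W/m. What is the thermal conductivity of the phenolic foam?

k = 0.0249 W/m·K

ΣR = ΔT/Q' = |4.51 − 28|/8.62 = 2.725 m·K/W
Known resistances:
  R'_conv,in = 1/(2πr h) = 1/(2π·0.0443·2120) = 0.001695 m·K/W
  R'_carbon steel = ln(0.0564/0.0443)/(2πk) = 0.2415/(2π·42.2) = 9.107×10^-4 m·K/W
  R'_conv,out = 1/(2πr h) = 1/(2π·0.0827·6.98) = 0.2757 m·K/W
R_phenolic foam = ΣR − ΣR_known = 2.725 − 0.2783 = 2.447 m·K/W
ln(r₂/r₁)/(2πk) = 2.447 ⇒ k = 0.3828/(2π·2.447) = 0.0249 W/m·K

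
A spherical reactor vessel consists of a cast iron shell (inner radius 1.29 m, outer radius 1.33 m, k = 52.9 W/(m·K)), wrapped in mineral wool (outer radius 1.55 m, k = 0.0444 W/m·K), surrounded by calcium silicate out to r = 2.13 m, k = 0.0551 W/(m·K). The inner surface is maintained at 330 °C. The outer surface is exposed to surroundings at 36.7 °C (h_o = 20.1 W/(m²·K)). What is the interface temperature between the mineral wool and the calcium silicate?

Resistance network (inner→outer):
  R_cast iron = (1/1.29 − 1/1.33)/(4πk) = 0.02331/(4π·52.9) = 3.507×10^-5 K/W
  R_mineral wool = (1/1.33 − 1/1.55)/(4πk) = 0.1067/(4π·0.0444) = 0.1913 K/W
  R_calcium silicate = (1/1.55 − 1/2.13)/(4πk) = 0.1757/(4π·0.0551) = 0.2537 K/W
  R_conv,out = 1/(4πr²h) = 1/(4π·2.13²·20.1) = 8.726×10^-4 K/W
ΣR = 3.507×10^-5 + 0.1913 + 0.2537 + 8.726×10^-4 = 0.4459 K/W
Q = ΔT/ΣR = (330 °C − 36.7 °C)/0.4459 = 657.8 W
From the inner boundary to the mineral wool/calcium silicate interface, ΣR_partial = 0.1913 K/W.
T_interface = T_in − Q·ΣR_partial = 330 °C − (657.8)(0.1913) = 204 °C

T = 204 °C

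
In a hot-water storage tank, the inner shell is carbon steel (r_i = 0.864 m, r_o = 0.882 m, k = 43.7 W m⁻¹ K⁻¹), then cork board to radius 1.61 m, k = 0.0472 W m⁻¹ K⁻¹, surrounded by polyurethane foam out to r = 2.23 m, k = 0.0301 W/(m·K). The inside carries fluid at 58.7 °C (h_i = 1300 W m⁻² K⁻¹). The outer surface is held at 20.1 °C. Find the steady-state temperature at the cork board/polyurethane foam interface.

T = 33.4 °C

Resistance network (inner→outer):
  R_conv,in = 1/(4πr²h) = 1/(4π·0.864²·1300) = 8.200×10^-5 K/W
  R_carbon steel = (1/0.864 − 1/0.882)/(4πk) = 0.02362/(4π·43.7) = 4.301×10^-5 K/W
  R_cork board = (1/0.882 − 1/1.61)/(4πk) = 0.5127/(4π·0.0472) = 0.8643 K/W
  R_polyurethane foam = (1/1.61 − 1/2.23)/(4πk) = 0.1727/(4π·0.0301) = 0.4565 K/W
ΣR = 8.200×10^-5 + 4.301×10^-5 + 0.8643 + 0.4565 = 1.321 K/W
Q = ΔT/ΣR = (58.7 °C − 20.1 °C)/1.321 = 29.22 W
From the inner boundary to the cork board/polyurethane foam interface, ΣR_partial = 0.8644 K/W.
T_interface = T_in − Q·ΣR_partial = 58.7 °C − (29.22)(0.8644) = 33.4 °C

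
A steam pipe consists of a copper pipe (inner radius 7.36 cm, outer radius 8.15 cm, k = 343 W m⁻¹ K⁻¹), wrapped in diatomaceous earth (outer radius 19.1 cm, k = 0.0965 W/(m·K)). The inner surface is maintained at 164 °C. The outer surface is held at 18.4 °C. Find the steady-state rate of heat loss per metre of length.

Series thermal resistances, inner to outer:
  R'_copper = ln(0.0815/0.0736)/(2πk) = 0.1020/(2π·343) = 4.731×10^-5 m·K/W
  R'_diatomaceous earth = ln(0.191/0.0815)/(2πk) = 0.8517/(2π·0.0965) = 1.405 m·K/W
ΣR = 4.731×10^-5 + 1.405 = 1.405 m·K/W
Q' = ΔT/ΣR = (164 °C − 18.4 °C)/1.405 = 104 W/m

Q' = 104 W/m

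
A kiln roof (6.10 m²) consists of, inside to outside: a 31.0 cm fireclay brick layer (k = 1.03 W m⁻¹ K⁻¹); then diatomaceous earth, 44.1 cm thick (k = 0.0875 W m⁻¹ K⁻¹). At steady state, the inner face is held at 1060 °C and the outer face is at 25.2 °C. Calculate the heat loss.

Series thermal resistances, inner to outer:
  R_fireclay brick = L/(kA) = 0.310/(1.03·6.10) = 0.04934 K/W
  R_diatomaceous earth = L/(kA) = 0.441/(0.0875·6.10) = 0.8262 K/W
ΣR = 0.04934 + 0.8262 = 0.8755 K/W
Q = ΔT/ΣR = (1060 °C − 25.2 °C)/0.8755 = 1180 W

Q = 1180 W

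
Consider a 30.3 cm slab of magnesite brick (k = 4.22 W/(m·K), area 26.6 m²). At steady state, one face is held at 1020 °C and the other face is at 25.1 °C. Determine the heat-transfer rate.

Q = 369 kW

Q = kA·ΔT/L = 4.22 × 26.6 × |1020 °C − 25.1 °C| / 0.303 = 3.69×10^5 W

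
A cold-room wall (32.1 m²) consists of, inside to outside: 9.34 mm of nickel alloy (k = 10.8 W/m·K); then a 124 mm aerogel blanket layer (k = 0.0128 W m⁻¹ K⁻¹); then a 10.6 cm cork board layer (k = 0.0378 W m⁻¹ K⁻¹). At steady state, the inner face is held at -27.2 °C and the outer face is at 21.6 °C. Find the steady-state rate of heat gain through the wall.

Resistance network (inner→outer):
  R_nickel alloy = L/(kA) = 0.00934/(10.8·32.1) = 2.694×10^-5 K/W
  R_aerogel blanket = L/(kA) = 0.124/(0.0128·32.1) = 0.3018 K/W
  R_cork board = L/(kA) = 0.106/(0.0378·32.1) = 0.08736 K/W
ΣR = 2.694×10^-5 + 0.3018 + 0.08736 = 0.3892 K/W
Q = ΔT/ΣR = (-27.2 °C − 21.6 °C)/0.3892 = -125 W
(Negative Q ⇒ heat flows inward; heat gain = 125 W.)

Q = 125 W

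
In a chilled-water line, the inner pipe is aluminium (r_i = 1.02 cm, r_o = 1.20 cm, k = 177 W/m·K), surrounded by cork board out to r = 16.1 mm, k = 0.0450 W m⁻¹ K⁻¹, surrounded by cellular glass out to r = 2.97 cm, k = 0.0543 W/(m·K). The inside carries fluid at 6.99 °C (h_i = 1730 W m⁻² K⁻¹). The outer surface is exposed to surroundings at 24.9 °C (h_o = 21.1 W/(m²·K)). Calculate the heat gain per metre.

Q' = 5.78 W/m

Resistance network (inner→outer):
  R'_conv,in = 1/(2πr h) = 1/(2π·0.0102·1730) = 0.009019 m·K/W
  R'_aluminium = ln(0.0120/0.0102)/(2πk) = 0.1625/(2π·177) = 1.461×10^-4 m·K/W
  R'_cork board = ln(0.0161/0.0120)/(2πk) = 0.2939/(2π·0.0450) = 1.040 m·K/W
  R'_cellular glass = ln(0.0297/0.0161)/(2πk) = 0.6123/(2π·0.0543) = 1.795 m·K/W
  R'_conv,out = 1/(2πr h) = 1/(2π·0.0297·21.1) = 0.2540 m·K/W
ΣR = 0.009019 + 1.461×10^-4 + 1.040 + 1.795 + 0.2540 = 3.098 m·K/W
Q' = ΔT/ΣR = (6.99 °C − 24.9 °C)/3.098 = -5.78 W/m
(Negative Q' ⇒ heat flows inward; heat gain = 5.78 W/m.)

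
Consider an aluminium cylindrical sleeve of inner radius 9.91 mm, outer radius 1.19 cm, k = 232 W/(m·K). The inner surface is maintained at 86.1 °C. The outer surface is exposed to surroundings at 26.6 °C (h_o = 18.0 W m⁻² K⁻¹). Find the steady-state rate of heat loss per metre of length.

Series thermal resistances, inner to outer:
  R'_aluminium = ln(0.0119/0.00991)/(2πk) = 0.1830/(2π·232) = 1.255×10^-4 m·K/W
  R'_conv,out = 1/(2πr h) = 1/(2π·0.0119·18.0) = 0.7430 m·K/W
ΣR = 1.255×10^-4 + 0.7430 = 0.7431 m·K/W
Q' = ΔT/ΣR = (86.1 °C − 26.6 °C)/0.7431 = 80.1 W/m

Q' = 80.1 W/m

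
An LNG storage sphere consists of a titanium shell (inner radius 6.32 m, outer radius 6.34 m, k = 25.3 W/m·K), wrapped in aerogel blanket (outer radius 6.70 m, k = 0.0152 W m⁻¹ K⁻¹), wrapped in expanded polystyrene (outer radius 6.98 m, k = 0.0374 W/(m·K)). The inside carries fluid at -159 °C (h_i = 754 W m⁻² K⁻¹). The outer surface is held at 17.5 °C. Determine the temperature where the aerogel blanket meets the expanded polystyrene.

Treat each layer as a resistance in series:
  R_conv,in = 1/(4πr²h) = 1/(4π·6.32²·754) = 2.642×10^-6 K/W
  R_titanium = (1/6.32 − 1/6.34)/(4πk) = 4.991×10^-4/(4π·25.3) = 1.570×10^-6 K/W
  R_aerogel blanket = (1/6.34 − 1/6.70)/(4πk) = 0.008475/(4π·0.0152) = 0.04437 K/W
  R_expanded polystyrene = (1/6.70 − 1/6.98)/(4πk) = 0.005987/(4π·0.0374) = 0.01274 K/W
ΣR = 2.642×10^-6 + 1.570×10^-6 + 0.04437 + 0.01274 = 0.05711 K/W
Q = ΔT/ΣR = (-159 °C − 17.5 °C)/0.05711 = -3091 W
From the inner boundary to the aerogel blanket/expanded polystyrene interface, ΣR_partial = 0.04437 K/W.
T_interface = T_in − Q·ΣR_partial = -159 °C − (-3091)(0.04437) = -21.9 °C

T = -21.9 °C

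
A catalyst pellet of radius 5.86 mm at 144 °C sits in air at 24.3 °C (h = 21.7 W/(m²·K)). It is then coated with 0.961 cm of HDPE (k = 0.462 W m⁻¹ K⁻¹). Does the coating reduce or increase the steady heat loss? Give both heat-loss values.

Critical radius for a sphere: r_cr = 2k/h = 0.0426 m = 4.26 cm.
Outer radius after coating: r₂ = 0.00586 + 0.00961 = 0.01547 m.
Since r₁ < r_cr and r₂ ≤ r_cr, the coating moves toward the maximum at r_cr — heat loss rises.
Bare: R = 1/(4πr₁²h) = 106.8 K/W; Q = 119.7/106.8 = 1.12 W.
Coated: R = R_cond + R_conv = 33.58 K/W; Q = 119.7/33.58 = 3.56 W.

increases: 1.12 → 3.56 W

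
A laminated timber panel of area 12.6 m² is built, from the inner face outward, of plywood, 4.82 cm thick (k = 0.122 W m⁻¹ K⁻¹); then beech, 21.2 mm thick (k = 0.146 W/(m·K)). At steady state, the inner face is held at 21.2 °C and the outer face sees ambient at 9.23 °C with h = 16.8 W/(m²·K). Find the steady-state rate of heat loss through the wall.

Series thermal resistances, inner to outer:
  R_plywood = L/(kA) = 0.0482/(0.122·12.6) = 0.03136 K/W
  R_beech = L/(kA) = 0.0212/(0.146·12.6) = 0.01152 K/W
  R_conv,out = 1/(hA) = 1/(16.8·12.6) = 0.004724 K/W
ΣR = 0.03136 + 0.01152 + 0.004724 = 0.04760 K/W
Q = ΔT/ΣR = (21.2 °C − 9.23 °C)/0.04760 = 251 W

Q = 251 W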